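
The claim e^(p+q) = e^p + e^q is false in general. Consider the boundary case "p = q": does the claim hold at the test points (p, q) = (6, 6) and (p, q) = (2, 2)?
No, fails at both test points

At (6, 6): LHS = e^12 ≈ 162754.8 ≠ RHS = 2·e^6 ≈ 806.9
At (2, 2): LHS = e^4 ≈ 54.6 ≠ RHS = 2·e^2 ≈ 14.78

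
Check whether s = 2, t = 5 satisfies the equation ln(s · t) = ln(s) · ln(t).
Fails

Substituting s = 2, t = 5:

LHS = ln(2 · 5) = ln(10) ≈ 2.303
RHS = ln(2) · ln(5) ≈ 1.116

LHS ≠ RHS, so the equation does not hold at this point.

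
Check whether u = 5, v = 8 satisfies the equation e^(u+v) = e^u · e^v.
Holds

Substituting u = 5, v = 8:

LHS = e^(5+8) = e^13 ≈ 442413.4
RHS = e^5 · e^8 = e^13 ≈ 442413.4

LHS = RHS, so the equation holds at this point.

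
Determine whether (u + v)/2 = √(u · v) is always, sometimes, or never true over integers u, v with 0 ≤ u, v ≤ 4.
Sometimes true

It holds at (u, v) = (1, 1) (both sides equal 1), but fails at (u, v) = (2, 1) (LHS = 3/2, RHS = √(2) ≈ 1.414).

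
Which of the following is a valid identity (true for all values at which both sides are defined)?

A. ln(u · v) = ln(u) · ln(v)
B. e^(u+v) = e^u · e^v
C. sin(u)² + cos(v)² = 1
B

A: fails at (3, 7) — LHS = ln(21) ≈ 3.045, RHS = ln(3)·ln(7) ≈ 2.138.
B: holds — e.g. at (2, 4), both sides equal e^6 ≈ 403.4.
C: fails at (2, 7) — LHS = cos(7)² + sin(2)² ≈ 1.395, RHS = 1.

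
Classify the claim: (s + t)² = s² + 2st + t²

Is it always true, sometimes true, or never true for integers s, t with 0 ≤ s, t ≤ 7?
Always true

The identity holds for every pair in the range. For instance at (s, t) = (1, 3): both sides equal 16.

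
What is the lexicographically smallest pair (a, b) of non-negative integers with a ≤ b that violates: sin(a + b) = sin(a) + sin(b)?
(a, b) = (1, 1)

At (0, 1): both sides equal sin(1) ≈ 0.8415, so it holds there.

Substituting (1, 1) into the claim:
LHS = sin(1 + 1) = sin(2) ≈ 0.9093
RHS = sin(1) + sin(1) = 2·sin(1) ≈ 1.683

Since LHS ≠ RHS, this pair disproves the claim, and no lexicographically smaller pair (a ≤ b, non-negative integers) does.

For instance (3, 6) is also a counterexample (LHS = sin(9) ≈ 0.4121, RHS = sin(6) + sin(3) ≈ -0.1383), but it's lexicographically larger.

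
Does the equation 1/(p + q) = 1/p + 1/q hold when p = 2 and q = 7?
Fails

Substituting p = 2, q = 7:

LHS = 1/(2 + 7) = 1/9
RHS = 1/2 + 1/7 = 9/14

LHS ≠ RHS, so the equation does not hold at this point.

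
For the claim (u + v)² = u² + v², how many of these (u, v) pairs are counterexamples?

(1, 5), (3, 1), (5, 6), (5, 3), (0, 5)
4

Testing each pair:
(1, 5): LHS = 36, RHS = 26 → counterexample
(3, 1): LHS = 16, RHS = 10 → counterexample
(5, 6): LHS = 121, RHS = 61 → counterexample
(5, 3): LHS = 64, RHS = 34 → counterexample
(0, 5): LHS = 25, RHS = 25 → satisfies claim

That makes 4 counterexamples.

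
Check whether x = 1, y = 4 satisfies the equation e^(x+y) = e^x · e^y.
Holds

Substituting x = 1, y = 4:

LHS = e^(1+4) = e^5 ≈ 148.4
RHS = e^1 · e^4 = e^5 ≈ 148.4

LHS = RHS, so the equation holds at this point.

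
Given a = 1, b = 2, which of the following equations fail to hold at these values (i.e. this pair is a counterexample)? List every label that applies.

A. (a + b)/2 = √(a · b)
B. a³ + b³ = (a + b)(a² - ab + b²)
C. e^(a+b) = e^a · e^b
A

Evaluating each claim at the given values:
A. LHS = 3/2, RHS = √(2) ≈ 1.414 → fails here (LHS ≠ RHS)
B. LHS = 9, RHS = 9 → holds here (LHS = RHS)
C. LHS = e^3 ≈ 20.09, RHS = e^3 ≈ 20.09 → holds here (LHS = RHS)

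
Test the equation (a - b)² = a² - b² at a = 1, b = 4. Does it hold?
Fails

Substituting a = 1, b = 4:

LHS = (1 - 4)² = 9
RHS = 1² - 4² = -15

LHS ≠ RHS, so the equation does not hold at this point.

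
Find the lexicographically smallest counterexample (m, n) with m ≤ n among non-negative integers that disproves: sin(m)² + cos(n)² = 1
At (0, 0): both sides equal 1, so it holds there.

Substituting (0, 1) into the claim:
LHS = sin(0)² + cos(1)² = cos(1)² ≈ 0.2919
RHS = 1

Since LHS ≠ RHS, this pair disproves the claim, and no lexicographically smaller pair (m ≤ n, non-negative integers) does.

For instance (1, 4) is also a counterexample (LHS = cos(4)² + sin(1)² ≈ 1.135, RHS = 1), but it's lexicographically larger.

Answer: (m, n) = (0, 1)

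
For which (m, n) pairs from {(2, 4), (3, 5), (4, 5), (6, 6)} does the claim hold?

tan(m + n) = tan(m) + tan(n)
None

Testing each pair:
(2, 4): LHS = tan(6) ≈ -0.291, RHS = tan(2) + tan(4) ≈ -1.027 → fails
(3, 5): LHS = tan(8) ≈ -6.8, RHS = tan(5) + tan(3) ≈ -3.523 → fails
(4, 5): LHS = tan(9) ≈ -0.4523, RHS = tan(5) + tan(4) ≈ -2.223 → fails
(6, 6): LHS = tan(12) ≈ -0.6359, RHS = 2·tan(6) ≈ -0.582 → fails

No pair satisfies the claim.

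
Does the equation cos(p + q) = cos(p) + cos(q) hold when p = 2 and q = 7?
Substituting p = 2, q = 7:

LHS = cos(2 + 7) = cos(9) ≈ -0.9111
RHS = cos(2) + cos(7) ≈ 0.3378

LHS ≠ RHS, so the equation does not hold at this point.

Answer: Fails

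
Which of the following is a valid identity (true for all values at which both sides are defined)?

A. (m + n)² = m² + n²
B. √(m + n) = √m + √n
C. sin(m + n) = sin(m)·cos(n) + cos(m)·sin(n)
C

A: fails at (1, 1) — LHS = 4, RHS = 2.
B: fails at (2, 2) — LHS = 2, RHS = 2·√(2) ≈ 2.828.
C: holds — e.g. at (2, 7), both sides equal sin(9) ≈ 0.4121.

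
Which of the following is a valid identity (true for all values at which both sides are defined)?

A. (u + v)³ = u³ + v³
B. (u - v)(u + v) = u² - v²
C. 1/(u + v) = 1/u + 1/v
B

A: fails at (3, 4) — LHS = 343, RHS = 91.
B: holds — e.g. at (2, 7), both sides equal -45.
C: fails at (5, 8) — LHS = 1/13, RHS = 13/40.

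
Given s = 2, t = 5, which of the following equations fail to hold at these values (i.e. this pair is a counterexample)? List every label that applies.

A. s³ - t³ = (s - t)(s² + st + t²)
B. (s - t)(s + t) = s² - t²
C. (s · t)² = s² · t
Evaluating each claim at the given values:
A. LHS = -117, RHS = -117 → holds here (LHS = RHS)
B. LHS = -21, RHS = -21 → holds here (LHS = RHS)
C. LHS = 100, RHS = 20 → fails here (LHS ≠ RHS)

Answer: C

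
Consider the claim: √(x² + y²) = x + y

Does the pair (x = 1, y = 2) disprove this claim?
Substituting x = 1, y = 2:
LHS = √(1² + 2²) = √(5) ≈ 2.236
RHS = 1 + 2 = 3

Since LHS ≠ RHS, this pair disproves the claim.

Answer: Yes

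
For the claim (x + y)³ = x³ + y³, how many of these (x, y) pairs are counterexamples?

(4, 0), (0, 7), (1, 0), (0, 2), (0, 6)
0

Testing each pair:
(4, 0): LHS = 64, RHS = 64 → satisfies claim
(0, 7): LHS = 343, RHS = 343 → satisfies claim
(1, 0): LHS = 1, RHS = 1 → satisfies claim
(0, 2): LHS = 8, RHS = 8 → satisfies claim
(0, 6): LHS = 216, RHS = 216 → satisfies claim

That makes 0 counterexamples.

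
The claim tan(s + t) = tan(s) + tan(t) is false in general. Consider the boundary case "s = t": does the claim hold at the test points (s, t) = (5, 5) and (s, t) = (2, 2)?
At (5, 5): LHS = tan(10) ≈ 0.6484 ≠ RHS = 2·tan(5) ≈ -6.761
At (2, 2): LHS = tan(4) ≈ 1.158 ≠ RHS = 2·tan(2) ≈ -4.37

Answer: No, fails at both test points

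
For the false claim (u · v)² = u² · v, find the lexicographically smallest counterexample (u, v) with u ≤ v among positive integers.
Substituting (1, 2) into the claim:
LHS = (1 · 2)² = 4
RHS = 1² · 2 = 2

Since LHS ≠ RHS, this pair disproves the claim, and no lexicographically smaller pair (u ≤ v, positive integers) does.

For instance (4, 8) is also a counterexample (LHS = 1024, RHS = 128), but it's lexicographically larger.

Answer: (u, v) = (1, 2)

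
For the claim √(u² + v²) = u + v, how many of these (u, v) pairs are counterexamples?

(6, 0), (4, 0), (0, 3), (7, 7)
Testing each pair:
(6, 0): LHS = 6, RHS = 6 → satisfies claim
(4, 0): LHS = 4, RHS = 4 → satisfies claim
(0, 3): LHS = 3, RHS = 3 → satisfies claim
(7, 7): LHS = 7·√(2) ≈ 9.899, RHS = 14 → counterexample

That makes 1 counterexample.

Answer: 1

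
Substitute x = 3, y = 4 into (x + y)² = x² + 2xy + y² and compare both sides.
LHS = (3 + 4)² = 49
RHS = 3² + 2·3·4 + 4² = 49

LHS = RHS: the two sides agree.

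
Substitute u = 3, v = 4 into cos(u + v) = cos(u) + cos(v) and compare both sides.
LHS = cos(3 + 4) = cos(7) ≈ 0.7539
RHS = cos(3) + cos(4) ≈ -1.644

LHS ≠ RHS (they differ by about 2.398), so the equation does not hold here.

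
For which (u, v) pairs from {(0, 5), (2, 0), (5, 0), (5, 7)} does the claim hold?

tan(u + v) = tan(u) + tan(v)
Testing each pair:
(0, 5): LHS = tan(5) ≈ -3.381, RHS = tan(5) ≈ -3.381 → holds
(2, 0): LHS = tan(2) ≈ -2.185, RHS = tan(2) ≈ -2.185 → holds
(5, 0): LHS = tan(5) ≈ -3.381, RHS = tan(5) ≈ -3.381 → holds
(5, 7): LHS = tan(12) ≈ -0.6359, RHS = tan(5) + tan(7) ≈ -2.509 → fails

3 of 4 pairs satisfy the claim.

Answer: (0, 5), (2, 0), (5, 0)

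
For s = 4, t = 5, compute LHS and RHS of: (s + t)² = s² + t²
LHS = (4 + 5)² = 81
RHS = 4² + 5² = 41

LHS ≠ RHS, so the equation does not hold here.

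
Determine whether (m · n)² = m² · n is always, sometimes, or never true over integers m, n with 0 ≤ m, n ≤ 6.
Sometimes true

It holds at (m, n) = (0, 6) (both sides equal 0), but fails at (m, n) = (3, 3) (LHS = 81, RHS = 27).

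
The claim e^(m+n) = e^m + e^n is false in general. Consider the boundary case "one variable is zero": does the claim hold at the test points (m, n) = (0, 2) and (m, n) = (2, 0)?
No, fails at both test points

At (0, 2): LHS = e^2 ≈ 7.389 ≠ RHS = 1 + e^2 ≈ 8.389
At (2, 0): LHS = e^2 ≈ 7.389 ≠ RHS = 1 + e^2 ≈ 8.389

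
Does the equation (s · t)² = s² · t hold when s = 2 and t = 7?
Substituting s = 2, t = 7:

LHS = (2 · 7)² = 196
RHS = 2² · 7 = 28

LHS ≠ RHS, so the equation does not hold at this point.

Answer: Fails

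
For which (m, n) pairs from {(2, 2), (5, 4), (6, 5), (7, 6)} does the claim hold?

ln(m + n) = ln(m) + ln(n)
Testing each pair:
(2, 2): LHS = ln(4) ≈ 1.386, RHS = 2·ln(2) ≈ 1.386 → holds
(5, 4): LHS = ln(9) ≈ 2.197, RHS = ln(4) + ln(5) ≈ 2.996 → fails
(6, 5): LHS = ln(11) ≈ 2.398, RHS = ln(5) + ln(6) ≈ 3.401 → fails
(7, 6): LHS = ln(13) ≈ 2.565, RHS = ln(6) + ln(7) ≈ 3.738 → fails

1 of 4 pairs satisfies the claim.

Answer: (2, 2)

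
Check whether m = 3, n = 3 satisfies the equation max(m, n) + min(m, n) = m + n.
Holds

Substituting m = 3, n = 3:

LHS = max(3, 3) + min(3, 3) = 6
RHS = 3 + 3 = 6

LHS = RHS, so the equation holds at this point.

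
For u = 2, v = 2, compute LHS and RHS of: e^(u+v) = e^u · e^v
LHS = e^(2+2) = e^4 ≈ 54.6
RHS = e^2 · e^2 = e^4 ≈ 54.6

LHS = RHS: the two sides agree.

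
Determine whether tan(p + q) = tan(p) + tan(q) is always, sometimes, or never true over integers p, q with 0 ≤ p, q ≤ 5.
It holds at (p, q) = (0, 1) (both sides equal tan(1) ≈ 1.557), but fails at (p, q) = (3, 4) (LHS = tan(7) ≈ 0.8714, RHS = tan(3) + tan(4) ≈ 1.015).

Answer: Sometimes true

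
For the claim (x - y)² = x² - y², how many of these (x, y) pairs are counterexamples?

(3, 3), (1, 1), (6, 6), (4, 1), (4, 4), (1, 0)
Testing each pair:
(3, 3): LHS = 0, RHS = 0 → satisfies claim
(1, 1): LHS = 0, RHS = 0 → satisfies claim
(6, 6): LHS = 0, RHS = 0 → satisfies claim
(4, 1): LHS = 9, RHS = 15 → counterexample
(4, 4): LHS = 0, RHS = 0 → satisfies claim
(1, 0): LHS = 1, RHS = 1 → satisfies claim

That makes 1 counterexample.

Answer: 1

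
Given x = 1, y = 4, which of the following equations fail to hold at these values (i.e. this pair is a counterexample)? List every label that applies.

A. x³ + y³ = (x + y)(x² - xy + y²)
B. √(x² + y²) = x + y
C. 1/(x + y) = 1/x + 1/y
B, C

Evaluating each claim at the given values:
A. LHS = 65, RHS = 65 → holds here (LHS = RHS)
B. LHS = √(17) ≈ 4.123, RHS = 5 → fails here (LHS ≠ RHS)
C. LHS = 1/5, RHS = 5/4 → fails here (LHS ≠ RHS)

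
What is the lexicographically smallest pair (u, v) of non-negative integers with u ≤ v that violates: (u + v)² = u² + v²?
(u, v) = (1, 1)

Substituting (1, 1) into the claim:
LHS = (1 + 1)² = 4
RHS = 1² + 1² = 2

Since LHS ≠ RHS, this pair disproves the claim, and no lexicographically smaller pair (u ≤ v, non-negative integers) does.

For instance (1, 6) is also a counterexample (LHS = 49, RHS = 37), but it's lexicographically larger.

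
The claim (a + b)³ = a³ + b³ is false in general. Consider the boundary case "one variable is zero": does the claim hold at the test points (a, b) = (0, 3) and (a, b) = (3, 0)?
Yes, holds at both test points

At (0, 3): LHS = 27, RHS = 27 → equal
At (3, 0): LHS = 27, RHS = 27 → equal

So the claim does hold at both of these boundary points, even though it is not an identity.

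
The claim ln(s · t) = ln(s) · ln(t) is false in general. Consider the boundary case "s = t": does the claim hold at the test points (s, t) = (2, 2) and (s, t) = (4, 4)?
No, fails at both test points

At (2, 2): LHS = ln(4) ≈ 1.386 ≠ RHS = ln(2)² ≈ 0.4805
At (4, 4): LHS = ln(16) ≈ 2.773 ≠ RHS = ln(4)² ≈ 1.922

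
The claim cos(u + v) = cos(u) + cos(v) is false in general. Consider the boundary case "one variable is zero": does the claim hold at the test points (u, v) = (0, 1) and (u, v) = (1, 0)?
At (0, 1): LHS = cos(1) ≈ 0.5403 ≠ RHS = cos(1) + 1 ≈ 1.54
At (1, 0): LHS = cos(1) ≈ 0.5403 ≠ RHS = cos(1) + 1 ≈ 1.54

Answer: No, fails at both test points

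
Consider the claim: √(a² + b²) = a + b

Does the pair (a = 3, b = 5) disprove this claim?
Substituting a = 3, b = 5:
LHS = √(3² + 5²) = √(34) ≈ 5.831
RHS = 3 + 5 = 8

Since LHS ≠ RHS, this pair disproves the claim.

Answer: Yes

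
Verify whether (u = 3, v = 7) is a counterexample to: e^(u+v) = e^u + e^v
Yes

Substituting u = 3, v = 7:
LHS = e^(3+7) = e^10 ≈ 22026.5
RHS = e^3 + e^7 ≈ 1117

Since LHS ≠ RHS, this pair disproves the claim.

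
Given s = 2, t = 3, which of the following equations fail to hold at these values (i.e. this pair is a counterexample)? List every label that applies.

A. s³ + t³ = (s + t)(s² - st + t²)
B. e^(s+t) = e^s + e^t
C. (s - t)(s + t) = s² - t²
B

Evaluating each claim at the given values:
A. LHS = 35, RHS = 35 → holds here (LHS = RHS)
B. LHS = e^5 ≈ 148.4, RHS = e^2 + e^3 ≈ 27.47 → fails here (LHS ≠ RHS)
C. LHS = -5, RHS = -5 → holds here (LHS = RHS)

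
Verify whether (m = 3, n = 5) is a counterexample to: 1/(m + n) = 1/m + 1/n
Substituting m = 3, n = 5:
LHS = 1/(3 + 5) = 1/8
RHS = 1/3 + 1/5 = 8/15

Since LHS ≠ RHS, this pair disproves the claim.

Answer: Yes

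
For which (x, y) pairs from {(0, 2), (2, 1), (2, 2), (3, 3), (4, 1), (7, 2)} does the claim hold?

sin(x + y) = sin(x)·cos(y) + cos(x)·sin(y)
Testing each pair:
(0, 2): LHS = sin(2) ≈ 0.9093, RHS = sin(2) ≈ 0.9093 → holds
(2, 1): LHS = sin(3) ≈ 0.1411, RHS = sin(1)·cos(2) + sin(2)·cos(1) ≈ 0.1411 → holds
(2, 2): LHS = sin(4) ≈ -0.7568, RHS = 2·sin(2)·cos(2) ≈ -0.7568 → holds
(3, 3): LHS = sin(6) ≈ -0.2794, RHS = 2·sin(3)·cos(3) ≈ -0.2794 → holds
(4, 1): LHS = sin(5) ≈ -0.9589, RHS = sin(1)·cos(4) + sin(4)·cos(1) ≈ -0.9589 → holds
(7, 2): LHS = sin(9) ≈ 0.4121, RHS = sin(7)·cos(2) + sin(2)·cos(7) ≈ 0.4121 → holds

Every pair satisfies the claim.

Answer: All pairs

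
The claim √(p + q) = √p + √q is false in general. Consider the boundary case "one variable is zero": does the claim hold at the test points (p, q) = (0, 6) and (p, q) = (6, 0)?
At (0, 6): LHS = √(6) ≈ 2.449, RHS = √(6) ≈ 2.449 → equal
At (6, 0): LHS = √(6) ≈ 2.449, RHS = √(6) ≈ 2.449 → equal

So the claim does hold at both of these boundary points, even though it is not an identity.

Answer: Yes, holds at both test points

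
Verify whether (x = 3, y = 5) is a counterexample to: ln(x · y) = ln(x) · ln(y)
Yes

Substituting x = 3, y = 5:
LHS = ln(3 · 5) = ln(15) ≈ 2.708
RHS = ln(3) · ln(5) ≈ 1.768

Since LHS ≠ RHS, this pair disproves the claim.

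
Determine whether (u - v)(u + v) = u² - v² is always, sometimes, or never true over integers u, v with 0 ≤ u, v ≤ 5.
The identity holds for every pair in the range. For instance at (u, v) = (4, 1): both sides equal 15.

Answer: Always true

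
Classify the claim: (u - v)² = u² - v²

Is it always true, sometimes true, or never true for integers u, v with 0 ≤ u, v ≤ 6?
It holds at (u, v) = (5, 5) (both sides equal 0), but fails at (u, v) = (0, 5) (LHS = 25, RHS = -25).

Answer: Sometimes true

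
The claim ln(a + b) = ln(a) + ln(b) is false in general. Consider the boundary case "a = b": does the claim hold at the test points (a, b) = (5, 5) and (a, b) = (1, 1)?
At (5, 5): LHS = ln(10) ≈ 2.303 ≠ RHS = 2·ln(5) ≈ 3.219
At (1, 1): LHS = ln(2) ≈ 0.6931 ≠ RHS = 0

Answer: No, fails at both test points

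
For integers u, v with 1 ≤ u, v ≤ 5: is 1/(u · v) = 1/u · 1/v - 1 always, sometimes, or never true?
Never true

The claim fails for every pair in the range. For instance at (u, v) = (4, 4): LHS = 1/16, RHS = -15/16.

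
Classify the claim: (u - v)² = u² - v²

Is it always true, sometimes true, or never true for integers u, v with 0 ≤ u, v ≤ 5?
Sometimes true

It holds at (u, v) = (3, 0) (both sides equal 9), but fails at (u, v) = (3, 4) (LHS = 1, RHS = -7).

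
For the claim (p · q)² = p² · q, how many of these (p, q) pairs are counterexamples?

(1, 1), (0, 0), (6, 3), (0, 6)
Testing each pair:
(1, 1): LHS = 1, RHS = 1 → satisfies claim
(0, 0): LHS = 0, RHS = 0 → satisfies claim
(6, 3): LHS = 324, RHS = 108 → counterexample
(0, 6): LHS = 0, RHS = 0 → satisfies claim

That makes 1 counterexample.

Answer: 1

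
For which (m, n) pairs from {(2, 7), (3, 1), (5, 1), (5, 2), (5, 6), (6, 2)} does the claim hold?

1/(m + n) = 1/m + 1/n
Testing each pair:
(2, 7): LHS = 1/9, RHS = 9/14 → fails
(3, 1): LHS = 1/4, RHS = 4/3 → fails
(5, 1): LHS = 1/6, RHS = 6/5 → fails
(5, 2): LHS = 1/7, RHS = 7/10 → fails
(5, 6): LHS = 1/11, RHS = 11/30 → fails
(6, 2): LHS = 1/8, RHS = 2/3 → fails

No pair satisfies the claim.

Answer: None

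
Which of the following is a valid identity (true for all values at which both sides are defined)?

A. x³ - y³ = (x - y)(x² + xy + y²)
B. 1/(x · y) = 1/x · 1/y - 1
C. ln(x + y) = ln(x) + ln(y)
A

A: holds — e.g. at (3, 7), both sides equal -316.
B: fails at (5, 8) — LHS = 1/40, RHS = -39/40.
C: fails at (4, 6) — LHS = ln(10) ≈ 2.303, RHS = ln(4) + ln(6) ≈ 3.178.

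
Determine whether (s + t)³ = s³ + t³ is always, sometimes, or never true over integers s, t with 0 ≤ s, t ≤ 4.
Sometimes true

It holds at (s, t) = (2, 0) (both sides equal 8), but fails at (s, t) = (4, 2) (LHS = 216, RHS = 72).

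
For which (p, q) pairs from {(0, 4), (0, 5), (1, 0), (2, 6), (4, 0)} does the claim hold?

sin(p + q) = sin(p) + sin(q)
Testing each pair:
(0, 4): LHS = sin(4) ≈ -0.7568, RHS = sin(4) ≈ -0.7568 → holds
(0, 5): LHS = sin(5) ≈ -0.9589, RHS = sin(5) ≈ -0.9589 → holds
(1, 0): LHS = sin(1) ≈ 0.8415, RHS = sin(1) ≈ 0.8415 → holds
(2, 6): LHS = sin(8) ≈ 0.9894, RHS = sin(6) + sin(2) ≈ 0.6299 → fails
(4, 0): LHS = sin(4) ≈ -0.7568, RHS = sin(4) ≈ -0.7568 → holds

4 of 5 pairs satisfy the claim.

Answer: (0, 4), (0, 5), (1, 0), (4, 0)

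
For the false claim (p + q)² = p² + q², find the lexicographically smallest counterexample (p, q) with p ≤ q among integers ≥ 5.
(p, q) = (5, 5)

Substituting (5, 5) into the claim:
LHS = (5 + 5)² = 100
RHS = 5² + 5² = 50

Since LHS ≠ RHS, this pair disproves the claim, and no lexicographically smaller pair (p ≤ q, integers ≥ 5) does.

For instance (5, 9) is also a counterexample (LHS = 196, RHS = 106), but it's lexicographically larger.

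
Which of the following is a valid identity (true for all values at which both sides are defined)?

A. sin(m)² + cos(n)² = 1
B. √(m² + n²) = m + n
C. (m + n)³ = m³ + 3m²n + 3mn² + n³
C

A: fails at (3, 4) — LHS = sin(3)² + cos(4)² ≈ 0.4472, RHS = 1.
B: fails at (6, 7) — LHS = √(85) ≈ 9.22, RHS = 13.
C: holds — e.g. at (3, 4), both sides equal 343.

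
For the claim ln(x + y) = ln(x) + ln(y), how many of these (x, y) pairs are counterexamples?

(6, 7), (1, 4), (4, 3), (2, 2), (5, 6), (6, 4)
5

Testing each pair:
(6, 7): LHS = ln(13) ≈ 2.565, RHS = ln(6) + ln(7) ≈ 3.738 → counterexample
(1, 4): LHS = ln(5) ≈ 1.609, RHS = ln(4) ≈ 1.386 → counterexample
(4, 3): LHS = ln(7) ≈ 1.946, RHS = ln(3) + ln(4) ≈ 2.485 → counterexample
(2, 2): LHS = ln(4) ≈ 1.386, RHS = 2·ln(2) ≈ 1.386 → satisfies claim
(5, 6): LHS = ln(11) ≈ 2.398, RHS = ln(5) + ln(6) ≈ 3.401 → counterexample
(6, 4): LHS = ln(10) ≈ 2.303, RHS = ln(4) + ln(6) ≈ 3.178 → counterexample

That makes 5 counterexamples.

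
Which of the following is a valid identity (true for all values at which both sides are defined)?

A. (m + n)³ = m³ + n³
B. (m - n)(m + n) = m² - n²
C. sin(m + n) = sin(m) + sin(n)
B

A: fails at (1, 3) — LHS = 64, RHS = 28.
B: holds — e.g. at (1, 2), both sides equal -3.
C: fails at (4, 5) — LHS = sin(9) ≈ 0.4121, RHS = sin(5) + sin(4) ≈ -1.716.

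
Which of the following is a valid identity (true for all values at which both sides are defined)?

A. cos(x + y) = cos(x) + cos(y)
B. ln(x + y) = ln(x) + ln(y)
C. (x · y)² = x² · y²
C

A: fails at (6, 7) — LHS = cos(13) ≈ 0.9074, RHS = cos(7) + cos(6) ≈ 1.714.
B: fails at (1, 4) — LHS = ln(5) ≈ 1.609, RHS = ln(4) ≈ 1.386.
C: holds — e.g. at (4, 4), both sides equal 256.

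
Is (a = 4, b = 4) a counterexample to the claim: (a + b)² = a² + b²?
Substituting a = 4, b = 4:
LHS = (4 + 4)² = 64
RHS = 4² + 4² = 32

Since LHS ≠ RHS, this pair disproves the claim.

Answer: Yes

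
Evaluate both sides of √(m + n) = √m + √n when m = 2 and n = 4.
LHS = √(2 + 4) = √(6) ≈ 2.449
RHS = √2 + √4 = √(2) + 2 ≈ 3.414

LHS ≠ RHS (they differ by about 0.9647), so the equation does not hold here.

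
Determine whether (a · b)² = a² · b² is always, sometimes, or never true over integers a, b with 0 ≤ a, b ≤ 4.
Always true

The identity holds for every pair in the range. For instance at (a, b) = (3, 4): both sides equal 144.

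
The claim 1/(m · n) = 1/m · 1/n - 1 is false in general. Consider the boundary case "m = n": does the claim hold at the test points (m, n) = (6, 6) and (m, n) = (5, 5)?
At (6, 6): LHS = 1/36 ≠ RHS = -35/36
At (5, 5): LHS = 1/25 ≠ RHS = -24/25

Answer: No, fails at both test points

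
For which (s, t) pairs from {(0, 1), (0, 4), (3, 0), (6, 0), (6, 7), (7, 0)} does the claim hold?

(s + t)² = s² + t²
(0, 1), (0, 4), (3, 0), (6, 0), (7, 0)

Testing each pair:
(0, 1): LHS = 1, RHS = 1 → holds
(0, 4): LHS = 16, RHS = 16 → holds
(3, 0): LHS = 9, RHS = 9 → holds
(6, 0): LHS = 36, RHS = 36 → holds
(6, 7): LHS = 169, RHS = 85 → fails
(7, 0): LHS = 49, RHS = 49 → holds

5 of 6 pairs satisfy the claim.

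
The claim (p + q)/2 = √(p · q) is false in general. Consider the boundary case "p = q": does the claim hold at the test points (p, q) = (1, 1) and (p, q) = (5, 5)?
Yes, holds at both test points

At (1, 1): LHS = 1, RHS = 1 → equal
At (5, 5): LHS = 5, RHS = 5 → equal

So the claim does hold at both of these boundary points, even though it is not an identity.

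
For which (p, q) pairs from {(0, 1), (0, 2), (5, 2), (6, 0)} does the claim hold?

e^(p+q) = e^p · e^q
All pairs

Testing each pair:
(0, 1): LHS = e ≈ 2.718, RHS = e ≈ 2.718 → holds
(0, 2): LHS = e^2 ≈ 7.389, RHS = e^2 ≈ 7.389 → holds
(5, 2): LHS = e^7 ≈ 1097, RHS = e^7 ≈ 1097 → holds
(6, 0): LHS = e^6 ≈ 403.4, RHS = e^6 ≈ 403.4 → holds

Every pair satisfies the claim.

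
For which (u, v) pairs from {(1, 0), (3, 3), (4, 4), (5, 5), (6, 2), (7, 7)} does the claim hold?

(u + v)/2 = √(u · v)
(3, 3), (4, 4), (5, 5), (7, 7)

Testing each pair:
(1, 0): LHS = 1/2, RHS = 0 → fails
(3, 3): LHS = 3, RHS = 3 → holds
(4, 4): LHS = 4, RHS = 4 → holds
(5, 5): LHS = 5, RHS = 5 → holds
(6, 2): LHS = 4, RHS = 2·√(3) ≈ 3.464 → fails
(7, 7): LHS = 7, RHS = 7 → holds

4 of 6 pairs satisfy the claim.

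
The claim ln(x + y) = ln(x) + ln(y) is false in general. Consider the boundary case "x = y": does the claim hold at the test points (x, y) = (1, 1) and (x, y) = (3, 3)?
At (1, 1): LHS = ln(2) ≈ 0.6931 ≠ RHS = 0
At (3, 3): LHS = ln(6) ≈ 1.792 ≠ RHS = 2·ln(3) ≈ 2.197

Answer: No, fails at both test points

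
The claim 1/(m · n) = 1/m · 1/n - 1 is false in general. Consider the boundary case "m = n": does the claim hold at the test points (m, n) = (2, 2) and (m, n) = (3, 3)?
No, fails at both test points

At (2, 2): LHS = 1/4 ≠ RHS = -3/4
At (3, 3): LHS = 1/9 ≠ RHS = -8/9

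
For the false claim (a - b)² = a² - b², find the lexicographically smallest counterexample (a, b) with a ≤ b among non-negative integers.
(a, b) = (0, 1)

At (0, 0): both sides equal 0, so it holds there.

Substituting (0, 1) into the claim:
LHS = (0 - 1)² = 1
RHS = 0² - 1² = -1

Since LHS ≠ RHS, this pair disproves the claim, and no lexicographically smaller pair (a ≤ b, non-negative integers) does.

For instance (0, 7) is also a counterexample (LHS = 49, RHS = -49), but it's lexicographically larger.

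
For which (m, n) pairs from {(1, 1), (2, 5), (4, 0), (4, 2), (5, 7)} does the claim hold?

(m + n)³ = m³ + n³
Testing each pair:
(1, 1): LHS = 8, RHS = 2 → fails
(2, 5): LHS = 343, RHS = 133 → fails
(4, 0): LHS = 64, RHS = 64 → holds
(4, 2): LHS = 216, RHS = 72 → fails
(5, 7): LHS = 1728, RHS = 468 → fails

1 of 5 pairs satisfies the claim.

Answer: (4, 0)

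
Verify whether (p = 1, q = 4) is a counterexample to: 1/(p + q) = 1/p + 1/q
Substituting p = 1, q = 4:
LHS = 1/(1 + 4) = 1/5
RHS = 1/1 + 1/4 = 5/4

Since LHS ≠ RHS, this pair disproves the claim.

Answer: Yes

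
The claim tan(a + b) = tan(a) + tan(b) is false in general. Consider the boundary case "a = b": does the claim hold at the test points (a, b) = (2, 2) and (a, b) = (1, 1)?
No, fails at both test points

At (2, 2): LHS = tan(4) ≈ 1.158 ≠ RHS = 2·tan(2) ≈ -4.37
At (1, 1): LHS = tan(2) ≈ -2.185 ≠ RHS = 2·tan(1) ≈ 3.115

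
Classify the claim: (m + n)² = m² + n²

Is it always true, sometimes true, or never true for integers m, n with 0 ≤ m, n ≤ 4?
It holds at (m, n) = (0, 2) (both sides equal 4), but fails at (m, n) = (3, 2) (LHS = 25, RHS = 13).

Answer: Sometimes true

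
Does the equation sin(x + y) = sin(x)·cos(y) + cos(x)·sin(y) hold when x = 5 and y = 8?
Substituting x = 5, y = 8:

LHS = sin(5 + 8) = sin(13) ≈ 0.4202
RHS = sin(5)·cos(8) + cos(5)·sin(8) = sin(5)·cos(8) + sin(8)·cos(5) ≈ 0.4202

LHS = RHS, so the equation holds at this point.

Answer: Holds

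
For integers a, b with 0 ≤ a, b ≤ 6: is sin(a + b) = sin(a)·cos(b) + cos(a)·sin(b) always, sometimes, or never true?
The identity holds for every pair in the range. For instance at (a, b) = (0, 4): both sides equal sin(4) ≈ -0.7568.

Answer: Always true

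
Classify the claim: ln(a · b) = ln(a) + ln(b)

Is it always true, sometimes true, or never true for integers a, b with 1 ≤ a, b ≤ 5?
Always true

The identity holds for every pair in the range. For instance at (a, b) = (1, 5): both sides equal ln(5) ≈ 1.609.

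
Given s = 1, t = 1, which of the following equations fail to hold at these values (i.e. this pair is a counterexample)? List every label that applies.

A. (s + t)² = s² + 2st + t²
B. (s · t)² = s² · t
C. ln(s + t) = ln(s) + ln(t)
Evaluating each claim at the given values:
A. LHS = 4, RHS = 4 → holds here (LHS = RHS)
B. LHS = 1, RHS = 1 → holds here (LHS = RHS)
C. LHS = ln(2) ≈ 0.6931, RHS = 0 → fails here (LHS ≠ RHS)

Answer: C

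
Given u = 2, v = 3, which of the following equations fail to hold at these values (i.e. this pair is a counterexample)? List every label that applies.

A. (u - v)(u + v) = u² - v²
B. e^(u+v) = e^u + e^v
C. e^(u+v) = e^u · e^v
B

Evaluating each claim at the given values:
A. LHS = -5, RHS = -5 → holds here (LHS = RHS)
B. LHS = e^5 ≈ 148.4, RHS = e^2 + e^3 ≈ 27.47 → fails here (LHS ≠ RHS)
C. LHS = e^5 ≈ 148.4, RHS = e^5 ≈ 148.4 → holds here (LHS = RHS)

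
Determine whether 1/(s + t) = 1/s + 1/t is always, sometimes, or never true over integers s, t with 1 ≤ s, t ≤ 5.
Never true

The claim fails for every pair in the range. For instance at (s, t) = (5, 3): LHS = 1/8, RHS = 8/15.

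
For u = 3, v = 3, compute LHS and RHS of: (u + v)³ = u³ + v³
LHS = (3 + 3)³ = 216
RHS = 3³ + 3³ = 54

LHS ≠ RHS, so the equation does not hold here.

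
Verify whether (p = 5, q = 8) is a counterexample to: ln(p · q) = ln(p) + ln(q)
No

Substituting p = 5, q = 8:
LHS = ln(5 · 8) = ln(40) ≈ 3.689
RHS = ln(5) + ln(8) ≈ 3.689

The sides agree, so this pair does not disprove the claim.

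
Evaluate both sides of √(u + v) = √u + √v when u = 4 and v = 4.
LHS = √(4 + 4) = 2·√(2) ≈ 2.828
RHS = √4 + √4 = 4

LHS ≠ RHS (they differ by about 1.172), so the equation does not hold here.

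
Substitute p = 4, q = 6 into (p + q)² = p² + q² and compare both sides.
LHS = (4 + 6)² = 100
RHS = 4² + 6² = 52

LHS ≠ RHS, so the equation does not hold here.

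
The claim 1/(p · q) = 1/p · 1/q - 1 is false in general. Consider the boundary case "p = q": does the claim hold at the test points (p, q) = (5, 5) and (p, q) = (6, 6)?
No, fails at both test points

At (5, 5): LHS = 1/25 ≠ RHS = -24/25
At (6, 6): LHS = 1/36 ≠ RHS = -35/36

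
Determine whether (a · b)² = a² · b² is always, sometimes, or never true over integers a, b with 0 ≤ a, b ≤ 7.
Always true

The identity holds for every pair in the range. For instance at (a, b) = (6, 7): both sides equal 1764.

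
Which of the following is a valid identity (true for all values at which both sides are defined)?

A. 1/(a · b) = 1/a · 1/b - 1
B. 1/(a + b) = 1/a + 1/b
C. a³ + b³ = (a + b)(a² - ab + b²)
C

A: fails at (6, 7) — LHS = 1/42, RHS = -41/42.
B: fails at (5, 8) — LHS = 1/13, RHS = 13/40.
C: holds — e.g. at (0, 1), both sides equal 1.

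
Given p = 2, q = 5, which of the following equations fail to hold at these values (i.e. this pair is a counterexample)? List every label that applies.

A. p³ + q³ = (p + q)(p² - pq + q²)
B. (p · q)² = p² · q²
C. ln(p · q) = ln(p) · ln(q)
Evaluating each claim at the given values:
A. LHS = 133, RHS = 133 → holds here (LHS = RHS)
B. LHS = 100, RHS = 100 → holds here (LHS = RHS)
C. LHS = ln(10) ≈ 2.303, RHS = ln(2)·ln(5) ≈ 1.116 → fails here (LHS ≠ RHS)

Answer: C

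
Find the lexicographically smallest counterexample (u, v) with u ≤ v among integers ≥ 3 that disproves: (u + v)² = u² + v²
Substituting (3, 3) into the claim:
LHS = (3 + 3)² = 36
RHS = 3² + 3² = 18

Since LHS ≠ RHS, this pair disproves the claim, and no lexicographically smaller pair (u ≤ v, integers ≥ 3) does.

For instance (9, 10) is also a counterexample (LHS = 361, RHS = 181), but it's lexicographically larger.

Answer: (u, v) = (3, 3)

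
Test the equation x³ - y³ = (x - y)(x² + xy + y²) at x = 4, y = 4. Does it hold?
Holds

Substituting x = 4, y = 4:

LHS = 4³ - 4³ = 0
RHS = (4 - 4)(4² + 4·4 + 4²) = 0

LHS = RHS, so the equation holds at this point.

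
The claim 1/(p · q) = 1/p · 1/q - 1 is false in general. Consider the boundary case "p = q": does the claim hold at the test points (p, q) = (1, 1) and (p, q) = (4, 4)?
At (1, 1): LHS = 1 ≠ RHS = 0
At (4, 4): LHS = 1/16 ≠ RHS = -15/16

Answer: No, fails at both test points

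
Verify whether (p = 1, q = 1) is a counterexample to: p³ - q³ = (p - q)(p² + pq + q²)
Substituting p = 1, q = 1:
LHS = 1³ - 1³ = 0
RHS = (1 - 1)(1² + 1·1 + 1²) = 0

The sides agree, so this pair does not disprove the claim.

Answer: No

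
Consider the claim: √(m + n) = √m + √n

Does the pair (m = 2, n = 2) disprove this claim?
Yes

Substituting m = 2, n = 2:
LHS = √(2 + 2) = 2
RHS = √2 + √2 = 2·√(2) ≈ 2.828

Since LHS ≠ RHS, this pair disproves the claim.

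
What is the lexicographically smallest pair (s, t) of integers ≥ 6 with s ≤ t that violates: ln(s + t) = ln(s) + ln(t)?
(s, t) = (6, 6)

Substituting (6, 6) into the claim:
LHS = ln(6 + 6) = ln(12) ≈ 2.485
RHS = ln(6) + ln(6) = 2·ln(6) ≈ 3.584

Since LHS ≠ RHS, this pair disproves the claim, and no lexicographically smaller pair (s ≤ t, integers ≥ 6) does.

For instance (8, 9) is also a counterexample (LHS = ln(17) ≈ 2.833, RHS = ln(8) + ln(9) ≈ 4.277), but it's lexicographically larger.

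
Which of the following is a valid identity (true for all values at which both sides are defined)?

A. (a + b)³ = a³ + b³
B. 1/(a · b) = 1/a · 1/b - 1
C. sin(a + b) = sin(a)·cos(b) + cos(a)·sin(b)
A: fails at (2, 5) — LHS = 343, RHS = 133.
B: fails at (2, 7) — LHS = 1/14, RHS = -13/14.
C: holds — e.g. at (3, 5), both sides equal sin(8) ≈ 0.9894.

Answer: C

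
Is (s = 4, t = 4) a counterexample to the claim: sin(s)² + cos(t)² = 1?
No

Substituting s = 4, t = 4:
LHS = sin(4)² + cos(4)² = 1
RHS = 1

The sides agree, so this pair does not disprove the claim.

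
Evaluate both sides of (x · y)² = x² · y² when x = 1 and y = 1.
LHS = (1 · 1)² = 1
RHS = 1² · 1² = 1

LHS = RHS: the two sides agree.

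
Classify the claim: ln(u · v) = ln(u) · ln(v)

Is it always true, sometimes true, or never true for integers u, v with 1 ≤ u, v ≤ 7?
It holds at (u, v) = (1, 1) (both sides equal 0), but fails at (u, v) = (3, 2) (LHS = ln(6) ≈ 1.792, RHS = ln(2)·ln(3) ≈ 0.7615).

Answer: Sometimes true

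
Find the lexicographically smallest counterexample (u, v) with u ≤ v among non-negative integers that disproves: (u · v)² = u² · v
Substituting (1, 2) into the claim:
LHS = (1 · 2)² = 4
RHS = 1² · 2 = 2

Since LHS ≠ RHS, this pair disproves the claim, and no lexicographically smaller pair (u ≤ v, non-negative integers) does.

For instance (1, 6) is also a counterexample (LHS = 36, RHS = 6), but it's lexicographically larger.

Answer: (u, v) = (1, 2)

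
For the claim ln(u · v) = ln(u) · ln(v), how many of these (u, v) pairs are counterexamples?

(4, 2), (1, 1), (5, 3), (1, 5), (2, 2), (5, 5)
5

Testing each pair:
(4, 2): LHS = ln(8) ≈ 2.079, RHS = ln(2)·ln(4) ≈ 0.9609 → counterexample
(1, 1): LHS = 0, RHS = 0 → satisfies claim
(5, 3): LHS = ln(15) ≈ 2.708, RHS = ln(3)·ln(5) ≈ 1.768 → counterexample
(1, 5): LHS = ln(5) ≈ 1.609, RHS = 0 → counterexample
(2, 2): LHS = ln(4) ≈ 1.386, RHS = ln(2)² ≈ 0.4805 → counterexample
(5, 5): LHS = ln(25) ≈ 3.219, RHS = ln(5)² ≈ 2.59 → counterexample

That makes 5 counterexamples.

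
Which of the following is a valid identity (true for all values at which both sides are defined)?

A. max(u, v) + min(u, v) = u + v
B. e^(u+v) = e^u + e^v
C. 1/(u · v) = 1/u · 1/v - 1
A

A: holds — e.g. at (1, 2), both sides equal 3.
B: fails at (3, 3) — LHS = e^6 ≈ 403.4, RHS = 2·e^3 ≈ 40.17.
C: fails at (1, 4) — LHS = 1/4, RHS = -3/4.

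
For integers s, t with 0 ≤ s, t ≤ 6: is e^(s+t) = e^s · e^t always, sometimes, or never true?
The identity holds for every pair in the range. For instance at (s, t) = (0, 1): both sides equal e ≈ 2.718.

Answer: Always true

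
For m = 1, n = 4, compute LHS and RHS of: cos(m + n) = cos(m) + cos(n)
LHS = cos(1 + 4) = cos(5) ≈ 0.2837
RHS = cos(1) + cos(4) ≈ -0.1133

LHS ≠ RHS (they differ by about 0.397), so the equation does not hold here.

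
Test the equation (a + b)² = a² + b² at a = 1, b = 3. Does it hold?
Substituting a = 1, b = 3:

LHS = (1 + 3)² = 16
RHS = 1² + 3² = 10

LHS ≠ RHS, so the equation does not hold at this point.

Answer: Fails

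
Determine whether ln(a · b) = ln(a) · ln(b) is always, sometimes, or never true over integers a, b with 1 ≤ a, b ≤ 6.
It holds at (a, b) = (1, 1) (both sides equal 0), but fails at (a, b) = (1, 5) (LHS = ln(5) ≈ 1.609, RHS = 0).

Answer: Sometimes true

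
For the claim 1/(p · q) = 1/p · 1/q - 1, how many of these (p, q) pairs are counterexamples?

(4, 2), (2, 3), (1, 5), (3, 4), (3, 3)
5

Testing each pair:
(4, 2): LHS = 1/8, RHS = -7/8 → counterexample
(2, 3): LHS = 1/6, RHS = -5/6 → counterexample
(1, 5): LHS = 1/5, RHS = -4/5 → counterexample
(3, 4): LHS = 1/12, RHS = -11/12 → counterexample
(3, 3): LHS = 1/9, RHS = -8/9 → counterexample

That makes 5 counterexamples.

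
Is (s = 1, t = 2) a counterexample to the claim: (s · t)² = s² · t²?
No

Substituting s = 1, t = 2:
LHS = (1 · 2)² = 4
RHS = 1² · 2² = 4

The sides agree, so this pair does not disprove the claim.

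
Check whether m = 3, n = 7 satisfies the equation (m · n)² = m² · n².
Holds

Substituting m = 3, n = 7:

LHS = (3 · 7)² = 441
RHS = 3² · 7² = 441

LHS = RHS, so the equation holds at this point.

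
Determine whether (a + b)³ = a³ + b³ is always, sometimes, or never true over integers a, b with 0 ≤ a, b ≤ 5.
It holds at (a, b) = (0, 2) (both sides equal 8), but fails at (a, b) = (2, 2) (LHS = 64, RHS = 16).

Answer: Sometimes true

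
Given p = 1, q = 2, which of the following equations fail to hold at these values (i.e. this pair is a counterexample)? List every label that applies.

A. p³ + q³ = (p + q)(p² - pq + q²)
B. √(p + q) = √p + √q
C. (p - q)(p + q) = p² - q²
B

Evaluating each claim at the given values:
A. LHS = 9, RHS = 9 → holds here (LHS = RHS)
B. LHS = √(3) ≈ 1.732, RHS = 1 + √(2) ≈ 2.414 → fails here (LHS ≠ RHS)
C. LHS = -3, RHS = -3 → holds here (LHS = RHS)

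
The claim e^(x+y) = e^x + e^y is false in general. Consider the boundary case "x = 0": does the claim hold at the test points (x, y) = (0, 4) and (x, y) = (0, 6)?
No, fails at both test points

At (0, 4): LHS = e^4 ≈ 54.6 ≠ RHS = 1 + e^4 ≈ 55.6
At (0, 6): LHS = e^6 ≈ 403.4 ≠ RHS = 1 + e^6 ≈ 404.4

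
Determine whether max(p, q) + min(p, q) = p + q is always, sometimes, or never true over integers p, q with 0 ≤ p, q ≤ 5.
Always true

The identity holds for every pair in the range. For instance at (p, q) = (3, 0): both sides equal 3.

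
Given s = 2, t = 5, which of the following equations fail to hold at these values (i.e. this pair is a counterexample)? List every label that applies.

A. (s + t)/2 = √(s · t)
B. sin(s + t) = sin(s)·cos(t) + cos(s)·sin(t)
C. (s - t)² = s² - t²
A, C

Evaluating each claim at the given values:
A. LHS = 7/2, RHS = √(10) ≈ 3.162 → fails here (LHS ≠ RHS)
B. LHS = sin(7) ≈ 0.657, RHS = sin(2)·cos(5) + sin(5)·cos(2) ≈ 0.657 → holds here (LHS = RHS)
C. LHS = 9, RHS = -21 → fails here (LHS ≠ RHS)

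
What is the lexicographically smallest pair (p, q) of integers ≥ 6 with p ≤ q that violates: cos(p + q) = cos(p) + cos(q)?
(p, q) = (6, 6)

Substituting (6, 6) into the claim:
LHS = cos(6 + 6) = cos(12) ≈ 0.8439
RHS = cos(6) + cos(6) = 2·cos(6) ≈ 1.92

Since LHS ≠ RHS, this pair disproves the claim, and no lexicographically smaller pair (p ≤ q, integers ≥ 6) does.

For instance (8, 9) is also a counterexample (LHS = cos(17) ≈ -0.2752, RHS = cos(9) + cos(8) ≈ -1.057), but it's lexicographically larger.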